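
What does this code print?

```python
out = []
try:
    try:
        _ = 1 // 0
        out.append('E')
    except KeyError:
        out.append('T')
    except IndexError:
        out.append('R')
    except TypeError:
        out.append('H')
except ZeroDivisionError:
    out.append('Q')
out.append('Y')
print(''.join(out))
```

Execution trace: 'Q' (outer except ZeroDivisionError) → 'Y' (after the try/except). Output: QY

Answer: QY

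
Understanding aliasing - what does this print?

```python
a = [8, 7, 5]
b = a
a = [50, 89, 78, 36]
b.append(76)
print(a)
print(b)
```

Key concept: rebinding vs mutation: a is rebound to a new list, b still points at the original.
Step by step:
`a = [8, 7, 5]` → a = [8, 7, 5]
`b = a` → b = [8, 7, 5] (same object as a)
`a = [50, 89, 78, 36]` → a = [50, 89, 78, 36]
`b.append(76)` → b = [8, 7, 5, 76]
`print(a)` → prints [50, 89, 78, 36]
`print(b)` → prints [8, 7, 5, 76]

Answer:
[50, 89, 78, 36]
[8, 7, 5, 76]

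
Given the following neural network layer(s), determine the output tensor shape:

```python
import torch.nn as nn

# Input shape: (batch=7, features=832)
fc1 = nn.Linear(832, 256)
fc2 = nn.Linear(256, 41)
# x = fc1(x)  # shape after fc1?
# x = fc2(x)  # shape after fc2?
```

Input: (7, 832) -> after fc1: (7, 256) -> Output: (7, 41)

Answer: (7, 41)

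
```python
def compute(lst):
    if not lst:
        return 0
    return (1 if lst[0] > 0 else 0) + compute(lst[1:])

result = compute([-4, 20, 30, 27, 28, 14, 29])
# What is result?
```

Count of positive elements in [-4, 20, 30, 27, 28, 14, 29] = 6

Answer: 6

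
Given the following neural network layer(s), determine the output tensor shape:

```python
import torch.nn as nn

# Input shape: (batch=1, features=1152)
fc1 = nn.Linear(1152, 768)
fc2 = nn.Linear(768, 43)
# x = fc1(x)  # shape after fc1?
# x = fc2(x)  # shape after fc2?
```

Input: (1, 1152) -> after fc1: (1, 768) -> Output: (1, 43)

Answer: (1, 43)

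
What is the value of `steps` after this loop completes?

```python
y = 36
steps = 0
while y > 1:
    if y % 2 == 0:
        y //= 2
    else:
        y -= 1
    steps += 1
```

Steps to reduce 36 to 1
`steps` takes the values: 0 → 1 → 2 → 3 → 4 → 5 → 6

Answer: 6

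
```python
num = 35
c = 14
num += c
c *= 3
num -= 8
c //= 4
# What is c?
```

Trace:
`num = 35` → num = 35
`c = 14` → c = 14
`num += c` → num = 49
`c *= 3` → c = 42
`num -= 8` → num = 41
`c //= 4` → c = 10
So c = 10

Answer: 10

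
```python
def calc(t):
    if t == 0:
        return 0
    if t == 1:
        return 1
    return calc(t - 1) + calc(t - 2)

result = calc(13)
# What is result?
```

Build up from base cases: calc(0)=0, calc(1)=1, calc(2)=1, calc(3)=2, calc(4)=3, calc(5)=5, calc(6)=8, ..., calc(13)=233

Answer: 233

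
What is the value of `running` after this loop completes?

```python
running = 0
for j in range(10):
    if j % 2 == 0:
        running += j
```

Sum of even numbers 0 to 9
`running` takes the values: 0 → 2 → 6 → 12 → 20

Answer: 20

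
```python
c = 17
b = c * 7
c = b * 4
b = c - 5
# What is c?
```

Trace:
`c = 17` → c = 17
`b = c * 7` → b = 119
`c = b * 4` → c = 476
`b = c - 5` → b = 471
So c = 476

Answer: 476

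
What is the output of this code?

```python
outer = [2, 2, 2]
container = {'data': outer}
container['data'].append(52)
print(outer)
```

Key concept: dict holds reference to list.
Step by step:
`outer = [2, 2, 2]` → outer = [2, 2, 2]
`container = {'data': outer}` → container = {'data': [2, 2, 2]}
`container['data'].append(52)` → outer = [2, 2, 2, 52]; container = {'data': [2, 2, 2, 52]}
`print(outer)` → prints [2, 2, 2, 52]

Answer: [2, 2, 2, 52]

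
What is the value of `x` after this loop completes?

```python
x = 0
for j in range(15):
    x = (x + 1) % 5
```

Increment mod 5, 15 times = 0
`x` takes the values: 0 → 1 → 2 → 3 → 4 → 0 → 1 → 2 → 3 → 4 → 0 → 1 → 2 → 3 → 4 → 0

Answer: 0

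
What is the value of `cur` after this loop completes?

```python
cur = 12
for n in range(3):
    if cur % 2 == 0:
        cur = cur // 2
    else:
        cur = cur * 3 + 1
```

Collatz-style transformation from 12
`cur` takes the values: 12 → 6 → 3 → 10

Answer: 10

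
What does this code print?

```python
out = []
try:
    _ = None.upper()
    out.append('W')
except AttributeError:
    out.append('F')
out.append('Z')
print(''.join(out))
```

Execution trace: 'F' (except AttributeError) → 'Z' (after the try/except). Output: FZ

Answer: FZ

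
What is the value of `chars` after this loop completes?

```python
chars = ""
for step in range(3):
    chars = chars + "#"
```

Repeat '#' 3 times
`chars` takes the values: "" → "#" → "##" → "###"

Answer: "###"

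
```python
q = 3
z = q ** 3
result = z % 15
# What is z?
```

Trace:
`q = 3` → q = 3
`z = q ** 3` → z = 27
`result = z % 15` → result = 12
So z = 27

Answer: 27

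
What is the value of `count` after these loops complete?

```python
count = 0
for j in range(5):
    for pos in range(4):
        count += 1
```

5 * 4 = 20
`count` takes the values: 0 → 1 → 2 → 3 → 4 → 5 → 6 → 7 → 8 → 9 → 10 → 11 → 12 → 13 → 14 → 15 → 16 → 17 → 18 → 19 → 20

Answer: 20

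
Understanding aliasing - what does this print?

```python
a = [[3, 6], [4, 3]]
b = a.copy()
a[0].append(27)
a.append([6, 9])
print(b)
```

Key concept: shallow copy with nested lists.
Step by step:
`a = [[3, 6], [4, 3]]` → a = [[3, 6], [4, 3]]
`b = a.copy()` → b = [[3, 6], [4, 3]]
`a[0].append(27)` → a = [[3, 6, 27], [4, 3]]; b = [[3, 6, 27], [4, 3]]
`a.append([6, 9])` → a = [[3, 6, 27], [4, 3], [6, 9]]
`print(b)` → prints [[3, 6, 27], [4, 3]]

Answer: [[3, 6, 27], [4, 3]]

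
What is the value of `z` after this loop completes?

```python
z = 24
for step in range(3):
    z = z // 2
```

Halve 3 times: 24 // 2^3 = 3
`z` takes the values: 24 → 12 → 6 → 3

Answer: 3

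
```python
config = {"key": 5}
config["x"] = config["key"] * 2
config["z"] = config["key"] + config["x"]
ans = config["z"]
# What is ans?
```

Trace:
`config = {"key": 5}` → config = {'key': 5}
`config["x"] = config["key"] * 2` → config = {'key': 5, 'x': 10}
`config["z"] = config["key"] + config["x"]` → config = {'key': 5, 'x': 10, 'z': 15}
`ans = config["z"]` → ans = 15
So ans = 15

Answer: 15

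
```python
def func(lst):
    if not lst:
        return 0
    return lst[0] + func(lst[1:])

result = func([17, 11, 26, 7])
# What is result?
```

17 + 11 + 26 + 7 + 0 = 61

Answer: 61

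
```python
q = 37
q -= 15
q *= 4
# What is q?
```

Trace:
`q = 37` → q = 37
`q -= 15` → q = 22
`q *= 4` → q = 88
So q = 88

Answer: 88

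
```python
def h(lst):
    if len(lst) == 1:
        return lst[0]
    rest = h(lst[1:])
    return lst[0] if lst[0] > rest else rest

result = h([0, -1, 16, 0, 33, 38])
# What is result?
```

Recursive max over [0, -1, 16, 0, 33, 38] = 38

Answer: 38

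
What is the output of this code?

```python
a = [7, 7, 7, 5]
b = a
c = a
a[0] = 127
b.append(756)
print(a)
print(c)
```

Key concept: multiple aliases.
Step by step:
`a = [7, 7, 7, 5]` → a = [7, 7, 7, 5]
`b = a` → b = [7, 7, 7, 5] (same object as a)
`c = a` → c = [7, 7, 7, 5] (same object as a, b)
`a[0] = 127` → a = [127, 7, 7, 5] (same object as b, c); b = [127, 7, 7, 5] (same object as a, c); c = [127, 7, 7, 5] (same object as a, b)
`b.append(756)` → a = [127, 7, 7, 5, 756] (same object as b, c); b = [127, 7, 7, 5, 756] (same object as a, c); c = [127, 7, 7, 5, 756] (same object as a, b)
`print(a)` → prints [127, 7, 7, 5, 756]
`print(c)` → prints [127, 7, 7, 5, 756]

Answer:
[127, 7, 7, 5, 756]
[127, 7, 7, 5, 756]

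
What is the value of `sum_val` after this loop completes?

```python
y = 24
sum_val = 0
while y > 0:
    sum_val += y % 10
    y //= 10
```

Sum digits of 24
`sum_val` takes the values: 0 → 4 → 6

Answer: 6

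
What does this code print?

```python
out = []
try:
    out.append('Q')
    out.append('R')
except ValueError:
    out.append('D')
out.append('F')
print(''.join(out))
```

Execution trace: 'Q' (try body) → 'R' (try body, no exception) → 'F' (after the try/except). Output: QRF

Answer: QRF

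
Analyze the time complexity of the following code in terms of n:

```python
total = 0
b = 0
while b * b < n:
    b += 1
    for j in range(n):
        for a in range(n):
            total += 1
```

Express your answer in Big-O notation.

Each loop level contributes: √n × n × n. Multiplying the contributions gives O(n^2√n).

Answer: O(n^2√n)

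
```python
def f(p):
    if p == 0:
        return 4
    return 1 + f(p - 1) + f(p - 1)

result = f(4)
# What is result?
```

f(p) = 1 + 2·f(p-1), f(0)=4. Closed form: (4+1)·2^4 - 1 = 79.

Answer: 79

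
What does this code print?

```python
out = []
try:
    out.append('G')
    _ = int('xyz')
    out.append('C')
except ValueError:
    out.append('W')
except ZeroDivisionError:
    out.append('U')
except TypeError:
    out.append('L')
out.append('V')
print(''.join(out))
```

Execution trace: 'G' (try body) → 'W' (except ValueError) → 'V' (after the try/except). Output: GWV

Answer: GWV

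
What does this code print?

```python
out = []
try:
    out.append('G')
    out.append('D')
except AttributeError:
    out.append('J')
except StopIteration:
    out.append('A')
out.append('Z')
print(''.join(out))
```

Execution trace: 'G' (try body) → 'D' (try body, no exception) → 'Z' (after the try/except). Output: GDZ

Answer: GDZ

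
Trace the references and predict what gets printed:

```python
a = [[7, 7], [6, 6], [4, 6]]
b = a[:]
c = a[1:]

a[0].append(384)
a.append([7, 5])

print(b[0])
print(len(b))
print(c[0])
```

Key concept: slice with nested mutation.
Step by step:
`a = [[7, 7], [6, 6], [4, 6]]` → a = [[7, 7], [6, 6], [4, 6]]
`b = a[:]` → b = [[7, 7], [6, 6], [4, 6]]
`c = a[1:]` → c = [[6, 6], [4, 6]]
`a[0].append(384)` → a = [[7, 7, 384], [6, 6], [4, 6]]; b = [[7, 7, 384], [6, 6], [4, 6]]
`a.append([7, 5])` → a = [[7, 7, 384], [6, 6], [4, 6], [7, 5]]
`print(b[0])` → prints [7, 7, 384]
`print(len(b))` → prints 3
`print(c[0])` → prints [6, 6]

Answer:
[7, 7, 384]
3
[6, 6]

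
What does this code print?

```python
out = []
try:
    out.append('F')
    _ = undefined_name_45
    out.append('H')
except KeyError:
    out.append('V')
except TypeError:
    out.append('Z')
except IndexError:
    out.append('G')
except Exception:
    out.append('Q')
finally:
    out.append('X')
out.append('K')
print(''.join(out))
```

Execution trace: 'F' (try body) → 'Q' (except Exception) → 'X' (finally) → 'K' (after the try/except). Output: FQXK

Answer: FQXK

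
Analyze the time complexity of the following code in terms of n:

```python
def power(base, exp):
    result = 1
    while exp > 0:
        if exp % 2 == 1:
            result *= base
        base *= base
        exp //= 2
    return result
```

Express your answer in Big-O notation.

This is Exponentiation by squaring. Time complexity: O(log n).

Answer: O(log n)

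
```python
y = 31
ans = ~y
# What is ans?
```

Trace:
`y = 31` → y = 31
`ans = ~y` → ans = -32
So ans = -32

Answer: -32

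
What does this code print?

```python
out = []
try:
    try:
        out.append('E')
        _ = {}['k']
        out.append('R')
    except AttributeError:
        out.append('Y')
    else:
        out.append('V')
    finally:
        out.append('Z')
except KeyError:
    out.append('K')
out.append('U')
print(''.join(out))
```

Execution trace: 'E' (try body) → 'Z' (finally) → 'K' (outer except KeyError) → 'U' (after the try/except). Output: EZKU

Answer: EZKU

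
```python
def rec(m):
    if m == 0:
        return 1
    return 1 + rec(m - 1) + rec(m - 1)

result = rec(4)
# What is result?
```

rec(m) = 1 + 2·rec(m-1), rec(0)=1. Closed form: (1+1)·2^4 - 1 = 31.

Answer: 31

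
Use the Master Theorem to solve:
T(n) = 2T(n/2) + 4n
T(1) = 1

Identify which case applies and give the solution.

a=2, b=2, f(n)=4n. log_2(2) = 1. Since c=1 = 1, Case 2 applies: T(n) = Θ(n^log_b(a) · log n) = O(n log n).

Answer: O(n log n) - Case 2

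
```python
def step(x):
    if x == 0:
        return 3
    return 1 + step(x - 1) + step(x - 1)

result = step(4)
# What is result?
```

step(x) = 1 + 2·step(x-1), step(0)=3. Closed form: (3+1)·2^4 - 1 = 63.

Answer: 63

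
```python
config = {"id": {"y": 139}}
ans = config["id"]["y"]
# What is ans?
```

Trace:
`config = {"id": {"y": 139}}` → config = {'id': {'y': 139}}
`ans = config["id"]["y"]` → ans = 139
So ans = 139

Answer: 139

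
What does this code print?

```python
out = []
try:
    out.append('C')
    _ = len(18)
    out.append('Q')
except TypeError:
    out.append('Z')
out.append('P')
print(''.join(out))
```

Execution trace: 'C' (try body) → 'Z' (except TypeError) → 'P' (after the try/except). Output: CZP

Answer: CZP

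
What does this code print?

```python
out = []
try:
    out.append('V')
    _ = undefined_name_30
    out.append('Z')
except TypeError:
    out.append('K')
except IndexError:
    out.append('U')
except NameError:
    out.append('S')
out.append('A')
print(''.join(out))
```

Execution trace: 'V' (try body) → 'S' (except NameError) → 'A' (after the try/except). Output: VSA

Answer: VSA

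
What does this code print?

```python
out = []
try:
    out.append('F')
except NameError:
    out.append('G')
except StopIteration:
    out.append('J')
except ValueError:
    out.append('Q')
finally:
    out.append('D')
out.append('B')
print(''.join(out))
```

Execution trace: 'F' (try body, no exception) → 'D' (finally) → 'B' (after the try/except). Output: FDB

Answer: FDB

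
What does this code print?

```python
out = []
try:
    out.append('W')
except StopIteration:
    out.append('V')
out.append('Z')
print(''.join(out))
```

Execution trace: 'W' (try body, no exception) → 'Z' (after the try/except). Output: WZ

Answer: WZ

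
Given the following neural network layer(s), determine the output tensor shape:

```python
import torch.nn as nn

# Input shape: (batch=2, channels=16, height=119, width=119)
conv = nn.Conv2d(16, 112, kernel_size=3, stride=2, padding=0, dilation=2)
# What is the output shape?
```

Input: (2, 16, 119, 119) -> Output: (2, 112, 58, 58)

Answer: (2, 112, 58, 58)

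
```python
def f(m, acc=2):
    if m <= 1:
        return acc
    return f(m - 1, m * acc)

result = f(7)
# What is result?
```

Accumulator trace (n, acc): (7, 2) -> (6, 14) -> (5, 84) -> (4, 420) -> (3, 1680) -> (2, 5040) -> (1, 10080) -> return 10080

Answer: 10080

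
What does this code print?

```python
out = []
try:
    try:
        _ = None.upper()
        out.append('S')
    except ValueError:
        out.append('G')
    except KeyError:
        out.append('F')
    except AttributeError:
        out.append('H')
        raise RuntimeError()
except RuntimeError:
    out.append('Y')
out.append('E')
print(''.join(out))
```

Execution trace: 'H' (inner except AttributeError) → 'Y' (outer except RuntimeError) → 'E' (after the try/except). Output: HYE

Answer: HYE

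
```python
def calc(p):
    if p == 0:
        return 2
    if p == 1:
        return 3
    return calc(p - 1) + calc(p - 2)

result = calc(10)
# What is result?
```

Build up from base cases: calc(0)=2, calc(1)=3, calc(2)=5, calc(3)=8, calc(4)=13, calc(5)=21, calc(6)=34, ..., calc(10)=233

Answer: 233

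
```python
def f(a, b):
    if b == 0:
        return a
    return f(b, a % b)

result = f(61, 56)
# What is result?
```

f(61, 56) -> f(56, 5) -> f(5, 1) -> f(1, 0) -> 1

Answer: 1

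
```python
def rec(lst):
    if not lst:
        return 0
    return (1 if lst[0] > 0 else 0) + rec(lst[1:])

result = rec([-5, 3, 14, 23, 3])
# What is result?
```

Count of positive elements in [-5, 3, 14, 23, 3] = 4

Answer: 4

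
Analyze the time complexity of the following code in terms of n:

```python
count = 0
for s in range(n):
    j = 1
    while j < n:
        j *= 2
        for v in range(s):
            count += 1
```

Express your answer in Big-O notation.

Each loop level contributes: n × log n × n. Multiplying the contributions gives O(n^2 log n).

Answer: O(n^2 log n)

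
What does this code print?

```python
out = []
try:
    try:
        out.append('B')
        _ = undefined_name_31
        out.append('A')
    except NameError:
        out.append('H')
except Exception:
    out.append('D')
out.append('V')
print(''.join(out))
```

Execution trace: 'B' (inner try body) → 'H' (inner except NameError) → 'V' (after the try/except). Output: BHV

Answer: BHV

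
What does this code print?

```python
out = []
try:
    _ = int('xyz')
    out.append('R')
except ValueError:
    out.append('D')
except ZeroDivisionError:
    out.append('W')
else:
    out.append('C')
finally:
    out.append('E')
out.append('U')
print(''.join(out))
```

Execution trace: 'D' (except ValueError) → 'E' (finally) → 'U' (after the try/except). Output: DEU

Answer: DEU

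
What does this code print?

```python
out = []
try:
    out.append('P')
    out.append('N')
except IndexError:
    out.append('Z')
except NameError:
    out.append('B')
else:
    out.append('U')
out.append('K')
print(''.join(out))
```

Execution trace: 'P' (try body) → 'N' (try body, no exception) → 'U' (else) → 'K' (after the try/except). Output: PNUK

Answer: PNUK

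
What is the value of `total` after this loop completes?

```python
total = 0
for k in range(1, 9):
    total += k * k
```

Sum of squares 1² to 8² = 204
`total` takes the values: 0 → 1 → 5 → 14 → 30 → 55 → 91 → 140 → 204

Answer: 204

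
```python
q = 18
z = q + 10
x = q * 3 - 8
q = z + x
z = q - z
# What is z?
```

Trace:
`q = 18` → q = 18
`z = q + 10` → z = 28
`x = q * 3 - 8` → x = 46
`q = z + x` → q = 74
`z = q - z` → z = 46
So z = 46

Answer: 46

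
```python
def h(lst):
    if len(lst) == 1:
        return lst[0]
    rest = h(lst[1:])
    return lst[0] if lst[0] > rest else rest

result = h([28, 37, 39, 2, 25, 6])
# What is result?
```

Recursive max over [28, 37, 39, 2, 25, 6] = 39

Answer: 39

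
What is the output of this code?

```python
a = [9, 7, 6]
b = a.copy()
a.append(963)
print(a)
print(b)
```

Key concept: list.copy() creates independent copy.
Step by step:
`a = [9, 7, 6]` → a = [9, 7, 6]
`b = a.copy()` → b = [9, 7, 6]
`a.append(963)` → a = [9, 7, 6, 963]
`print(a)` → prints [9, 7, 6, 963]
`print(b)` → prints [9, 7, 6]

Answer:
[9, 7, 6, 963]
[9, 7, 6]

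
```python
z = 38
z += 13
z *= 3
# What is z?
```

Trace:
`z = 38` → z = 38
`z += 13` → z = 51
`z *= 3` → z = 153
So z = 153

Answer: 153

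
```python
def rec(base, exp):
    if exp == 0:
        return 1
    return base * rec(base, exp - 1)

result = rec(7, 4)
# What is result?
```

rec(7, 4) = 7 * 7 * 7 * 7 = 2401

Answer: 2401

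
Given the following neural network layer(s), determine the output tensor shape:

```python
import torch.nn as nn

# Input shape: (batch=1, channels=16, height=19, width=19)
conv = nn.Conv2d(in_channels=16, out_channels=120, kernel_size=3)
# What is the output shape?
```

Input: (1, 16, 19, 19) -> Output: (1, 120, 17, 17)

Answer: (1, 120, 17, 17)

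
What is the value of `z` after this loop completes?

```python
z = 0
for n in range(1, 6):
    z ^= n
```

XOR of 1 to 5
`z` takes the values: 0 → 1 → 3 → 0 → 4 → 1

Answer: 1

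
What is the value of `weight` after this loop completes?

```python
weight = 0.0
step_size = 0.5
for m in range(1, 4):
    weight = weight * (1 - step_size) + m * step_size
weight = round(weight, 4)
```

Moving average with lr=0.5
`weight` takes the values: 0.0 → 0.5 → 1.25 → 2.125

Answer: 2.125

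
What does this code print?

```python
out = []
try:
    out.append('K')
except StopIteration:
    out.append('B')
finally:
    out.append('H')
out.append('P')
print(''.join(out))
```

Execution trace: 'K' (try body, no exception) → 'H' (finally) → 'P' (after the try/except). Output: KHP

Answer: KHP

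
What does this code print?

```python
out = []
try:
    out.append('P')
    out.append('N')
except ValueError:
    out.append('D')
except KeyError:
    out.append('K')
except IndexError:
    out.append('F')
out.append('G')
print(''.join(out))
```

Execution trace: 'P' (try body) → 'N' (try body, no exception) → 'G' (after the try/except). Output: PNG

Answer: PNG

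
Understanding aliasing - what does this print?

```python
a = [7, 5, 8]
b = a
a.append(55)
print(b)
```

Key concept: basic list aliasing.
Step by step:
`a = [7, 5, 8]` → a = [7, 5, 8]
`b = a` → b = [7, 5, 8] (same object as a)
`a.append(55)` → a = [7, 5, 8, 55] (same object as b); b = [7, 5, 8, 55] (same object as a)
`print(b)` → prints [7, 5, 8, 55]

Answer: [7, 5, 8, 55]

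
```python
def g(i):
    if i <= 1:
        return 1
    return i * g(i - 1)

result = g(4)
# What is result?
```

g(4) = 4 * 3 * 2 * 1 = 24

Answer: 24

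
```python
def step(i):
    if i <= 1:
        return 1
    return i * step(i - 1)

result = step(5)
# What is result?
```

step(5) = 5 * 4 * 3 * 2 * 1 = 120

Answer: 120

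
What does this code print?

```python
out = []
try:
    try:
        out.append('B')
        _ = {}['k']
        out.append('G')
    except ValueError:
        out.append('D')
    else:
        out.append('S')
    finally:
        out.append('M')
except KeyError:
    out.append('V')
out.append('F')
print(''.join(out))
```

Execution trace: 'B' (try body) → 'M' (finally) → 'V' (outer except KeyError) → 'F' (after the try/except). Output: BMVF

Answer: BMVF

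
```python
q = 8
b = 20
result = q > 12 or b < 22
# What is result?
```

Trace:
`q = 8` → q = 8
`b = 20` → b = 20
`result = q > 12 or b < 22` → result = True
So result = True

Answer: True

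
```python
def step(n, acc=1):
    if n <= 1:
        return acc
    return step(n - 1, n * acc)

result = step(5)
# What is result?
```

Accumulator trace (n, acc): (5, 1) -> (4, 5) -> (3, 20) -> (2, 60) -> (1, 120) -> return 120

Answer: 120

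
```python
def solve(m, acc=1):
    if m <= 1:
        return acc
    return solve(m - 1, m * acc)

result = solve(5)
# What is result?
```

Accumulator trace (n, acc): (5, 1) -> (4, 5) -> (3, 20) -> (2, 60) -> (1, 120) -> return 120

Answer: 120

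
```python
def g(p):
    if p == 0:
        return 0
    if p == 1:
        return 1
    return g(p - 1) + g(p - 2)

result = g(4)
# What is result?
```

Build up from base cases: g(0)=0, g(1)=1, g(2)=1, g(3)=2, g(4)=3

Answer: 3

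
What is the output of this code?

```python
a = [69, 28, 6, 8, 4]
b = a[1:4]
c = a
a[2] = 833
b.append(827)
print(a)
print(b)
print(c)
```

Key concept: slice vs alias.
Step by step:
`a = [69, 28, 6, 8, 4]` → a = [69, 28, 6, 8, 4]
`b = a[1:4]` → b = [28, 6, 8]
`c = a` → c = [69, 28, 6, 8, 4] (same object as a)
`a[2] = 833` → a = [69, 28, 833, 8, 4] (same object as c); c = [69, 28, 833, 8, 4] (same object as a)
`b.append(827)` → b = [28, 6, 8, 827]
`print(a)` → prints [69, 28, 833, 8, 4]
`print(b)` → prints [28, 6, 8, 827]
`print(c)` → prints [69, 28, 833, 8, 4]

Answer:
[69, 28, 833, 8, 4]
[28, 6, 8, 827]
[69, 28, 833, 8, 4]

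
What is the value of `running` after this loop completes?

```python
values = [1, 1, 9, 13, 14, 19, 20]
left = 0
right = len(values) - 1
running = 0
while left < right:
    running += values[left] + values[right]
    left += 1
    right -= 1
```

Sum of pairs from ends
`running` takes the values: 0 → 21 → 41 → 64

Answer: 64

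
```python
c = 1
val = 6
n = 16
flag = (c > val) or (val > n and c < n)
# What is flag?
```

Trace:
`c = 1` → c = 1
`val = 6` → val = 6
`n = 16` → n = 16
`flag = (c > val) or (val > n and c < n)` → flag = False
So flag = False

Answer: False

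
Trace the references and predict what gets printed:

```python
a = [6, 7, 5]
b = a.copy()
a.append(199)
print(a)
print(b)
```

Key concept: list.copy() creates independent copy.
Step by step:
`a = [6, 7, 5]` → a = [6, 7, 5]
`b = a.copy()` → b = [6, 7, 5]
`a.append(199)` → a = [6, 7, 5, 199]
`print(a)` → prints [6, 7, 5, 199]
`print(b)` → prints [6, 7, 5]

Answer:
[6, 7, 5, 199]
[6, 7, 5]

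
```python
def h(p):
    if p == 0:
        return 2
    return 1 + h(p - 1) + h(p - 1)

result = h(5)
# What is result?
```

h(p) = 1 + 2·h(p-1), h(0)=2. Closed form: (2+1)·2^5 - 1 = 95.

Answer: 95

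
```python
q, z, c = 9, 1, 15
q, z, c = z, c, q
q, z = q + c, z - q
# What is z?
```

Trace:
`q, z, c = 9, 1, 15` → q = 9; z = 1; c = 15
`q, z, c = z, c, q` → q = 1; z = 15; c = 9
`q, z = q + c, z - q` → q = 10; z = 14
So z = 14

Answer: 14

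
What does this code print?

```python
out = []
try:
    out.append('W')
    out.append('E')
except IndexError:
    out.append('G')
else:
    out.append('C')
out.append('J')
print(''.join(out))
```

Execution trace: 'W' (try body) → 'E' (try body, no exception) → 'C' (else) → 'J' (after the try/except). Output: WECJ

Answer: WECJ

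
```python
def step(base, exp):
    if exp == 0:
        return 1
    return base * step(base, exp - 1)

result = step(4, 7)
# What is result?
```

step(4, 7) = 4 * 4 * 4 * 4 * 4 * 4 * 4 = 16384

Answer: 16384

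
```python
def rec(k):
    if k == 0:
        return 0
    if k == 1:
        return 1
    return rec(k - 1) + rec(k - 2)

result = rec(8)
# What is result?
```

Build up from base cases: rec(0)=0, rec(1)=1, rec(2)=1, rec(3)=2, rec(4)=3, rec(5)=5, rec(6)=8, ..., rec(8)=21

Answer: 21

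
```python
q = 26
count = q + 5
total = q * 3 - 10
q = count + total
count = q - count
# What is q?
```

Trace:
`q = 26` → q = 26
`count = q + 5` → count = 31
`total = q * 3 - 10` → total = 68
`q = count + total` → q = 99
`count = q - count` → count = 68
So q = 99

Answer: 99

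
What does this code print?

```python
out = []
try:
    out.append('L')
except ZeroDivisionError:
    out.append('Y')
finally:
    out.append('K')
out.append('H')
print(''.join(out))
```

Execution trace: 'L' (try body, no exception) → 'K' (finally) → 'H' (after the try/except). Output: LKH

Answer: LKH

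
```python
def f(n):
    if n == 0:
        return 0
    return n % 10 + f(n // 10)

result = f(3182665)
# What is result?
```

Sum of digits of 3182665: 5 + 6 + 6 + 2 + 8 + 1 + 3 = 31

Answer: 31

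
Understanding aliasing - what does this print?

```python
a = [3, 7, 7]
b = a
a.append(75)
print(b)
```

Key concept: basic list aliasing.
Step by step:
`a = [3, 7, 7]` → a = [3, 7, 7]
`b = a` → b = [3, 7, 7] (same object as a)
`a.append(75)` → a = [3, 7, 7, 75] (same object as b); b = [3, 7, 7, 75] (same object as a)
`print(b)` → prints [3, 7, 7, 75]

Answer: [3, 7, 7, 75]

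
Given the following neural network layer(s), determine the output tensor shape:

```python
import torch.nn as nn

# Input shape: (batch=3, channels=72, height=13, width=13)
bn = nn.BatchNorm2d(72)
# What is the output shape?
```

Input: (3, 72, 13, 13) -> Output: (3, 72, 13, 13)

Answer: (3, 72, 13, 13)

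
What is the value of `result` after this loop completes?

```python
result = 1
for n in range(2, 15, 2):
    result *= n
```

Product of even numbers 2 to 14
`result` takes the values: 1 → 2 → 8 → 48 → 384 → 3840 → 46080 → 645120

Answer: 645120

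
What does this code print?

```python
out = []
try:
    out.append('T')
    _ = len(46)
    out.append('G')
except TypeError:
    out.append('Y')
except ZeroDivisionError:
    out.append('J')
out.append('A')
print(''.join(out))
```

Execution trace: 'T' (try body) → 'Y' (except TypeError) → 'A' (after the try/except). Output: TYA

Answer: TYA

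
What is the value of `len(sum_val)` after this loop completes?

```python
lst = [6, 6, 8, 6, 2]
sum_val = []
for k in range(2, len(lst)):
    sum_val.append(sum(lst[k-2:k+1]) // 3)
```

Number of 3-element averages
`sum_val` takes the values: [] → [6] → [6, 6] → [6, 6, 5]
So `len(sum_val)` = 3

Answer: 3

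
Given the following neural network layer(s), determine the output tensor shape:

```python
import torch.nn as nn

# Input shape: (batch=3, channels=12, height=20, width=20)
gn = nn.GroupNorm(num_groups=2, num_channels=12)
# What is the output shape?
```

Input: (3, 12, 20, 20) -> Output: (3, 12, 20, 20)

Answer: (3, 12, 20, 20)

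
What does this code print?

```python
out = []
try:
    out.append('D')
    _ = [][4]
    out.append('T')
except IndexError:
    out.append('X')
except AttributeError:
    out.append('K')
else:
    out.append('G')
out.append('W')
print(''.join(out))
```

Execution trace: 'D' (try body) → 'X' (except IndexError) → 'W' (after the try/except). Output: DXW

Answer: DXW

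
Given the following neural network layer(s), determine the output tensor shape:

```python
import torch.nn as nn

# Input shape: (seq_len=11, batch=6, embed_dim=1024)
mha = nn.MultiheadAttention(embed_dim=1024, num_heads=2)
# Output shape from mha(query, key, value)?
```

Input: (11, 6, 1024) -> Output: (11, 6, 1024)

Answer: (11, 6, 1024)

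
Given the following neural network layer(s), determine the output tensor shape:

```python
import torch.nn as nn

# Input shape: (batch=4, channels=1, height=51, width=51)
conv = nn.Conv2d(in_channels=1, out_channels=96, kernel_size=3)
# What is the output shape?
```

Input: (4, 1, 51, 51) -> Output: (4, 96, 49, 49)

Answer: (4, 96, 49, 49)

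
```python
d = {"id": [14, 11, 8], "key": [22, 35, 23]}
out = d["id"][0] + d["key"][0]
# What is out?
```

Trace:
`d = {"id": [14, 11, 8], "key": [22, 35, 23]}` → d = {'id': [14, 11, 8], 'key': [22, 35, 23]}
`out = d["id"][0] + d["key"][0]` → out = 36
So out = 36

Answer: 36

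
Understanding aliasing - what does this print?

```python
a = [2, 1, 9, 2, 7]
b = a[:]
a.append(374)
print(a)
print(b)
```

Key concept: slice [:] creates copy.
Step by step:
`a = [2, 1, 9, 2, 7]` → a = [2, 1, 9, 2, 7]
`b = a[:]` → b = [2, 1, 9, 2, 7]
`a.append(374)` → a = [2, 1, 9, 2, 7, 374]
`print(a)` → prints [2, 1, 9, 2, 7, 374]
`print(b)` → prints [2, 1, 9, 2, 7]

Answer:
[2, 1, 9, 2, 7, 374]
[2, 1, 9, 2, 7]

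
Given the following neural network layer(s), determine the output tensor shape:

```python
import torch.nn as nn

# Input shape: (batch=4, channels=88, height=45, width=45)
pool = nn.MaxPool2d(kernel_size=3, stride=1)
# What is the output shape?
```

Input: (4, 88, 45, 45) -> Output: (4, 88, 43, 43)

Answer: (4, 88, 43, 43)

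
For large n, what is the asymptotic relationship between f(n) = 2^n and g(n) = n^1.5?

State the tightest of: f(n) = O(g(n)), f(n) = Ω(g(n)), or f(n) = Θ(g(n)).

2^n vs n^1.5: f(n) = Ω(g(n)) but not O(g(n)) — 2^n grows strictly faster than n^1.5.

Answer: f(n) = Ω(g(n)) but not O(g(n)) — 2^n grows strictly faster than n^1.5.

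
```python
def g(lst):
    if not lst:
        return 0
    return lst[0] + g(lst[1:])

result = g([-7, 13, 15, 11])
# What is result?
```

(-7) + 13 + 15 + 11 + 0 = 32

Answer: 32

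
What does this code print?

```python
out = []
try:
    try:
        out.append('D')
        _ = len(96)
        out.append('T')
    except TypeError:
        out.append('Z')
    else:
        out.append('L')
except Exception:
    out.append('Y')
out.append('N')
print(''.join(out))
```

Execution trace: 'D' (inner try body) → 'Z' (inner except TypeError) → 'N' (after the try/except). Output: DZN

Answer: DZN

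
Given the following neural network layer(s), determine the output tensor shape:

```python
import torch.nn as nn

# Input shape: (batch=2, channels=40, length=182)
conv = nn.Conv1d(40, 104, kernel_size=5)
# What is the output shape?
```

Input: (2, 40, 182) -> Output: (2, 104, 178)

Answer: (2, 104, 178)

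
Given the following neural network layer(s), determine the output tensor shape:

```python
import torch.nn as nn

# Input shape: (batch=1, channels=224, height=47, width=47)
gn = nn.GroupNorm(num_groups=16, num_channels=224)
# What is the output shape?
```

Input: (1, 224, 47, 47) -> Output: (1, 224, 47, 47)

Answer: (1, 224, 47, 47)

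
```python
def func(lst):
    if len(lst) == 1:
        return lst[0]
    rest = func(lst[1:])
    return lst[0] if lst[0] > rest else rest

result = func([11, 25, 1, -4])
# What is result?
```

Recursive max over [11, 25, 1, -4] = 25

Answer: 25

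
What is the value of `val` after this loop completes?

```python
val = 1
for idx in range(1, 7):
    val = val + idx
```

Start at 1, add 1 through 6
`val` takes the values: 1 → 2 → 4 → 7 → 11 → 16 → 22

Answer: 22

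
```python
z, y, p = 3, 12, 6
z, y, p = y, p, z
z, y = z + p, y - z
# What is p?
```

Trace:
`z, y, p = 3, 12, 6` → z = 3; y = 12; p = 6
`z, y, p = y, p, z` → z = 12; y = 6; p = 3
`z, y = z + p, y - z` → z = 15; y = -6
So p = 3

Answer: 3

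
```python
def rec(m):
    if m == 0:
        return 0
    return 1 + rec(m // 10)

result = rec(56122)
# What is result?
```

Count of digits of 56122: 5

Answer: 5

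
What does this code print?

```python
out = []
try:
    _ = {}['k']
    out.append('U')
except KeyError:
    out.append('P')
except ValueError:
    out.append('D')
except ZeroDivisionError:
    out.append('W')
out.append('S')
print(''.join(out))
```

Execution trace: 'P' (except KeyError) → 'S' (after the try/except). Output: PS

Answer: PS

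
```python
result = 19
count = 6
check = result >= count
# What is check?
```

Trace:
`result = 19` → result = 19
`count = 6` → count = 6
`check = result >= count` → check = True
So check = True

Answer: True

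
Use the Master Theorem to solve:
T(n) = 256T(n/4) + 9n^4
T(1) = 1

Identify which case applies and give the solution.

a=256, b=4, f(n)=9n^4. log_4(256) = 4. Since c=4 = 4, Case 2 applies: T(n) = Θ(n^log_b(a) · log n) = O(n^4 log n).

Answer: O(n^4 log n) - Case 2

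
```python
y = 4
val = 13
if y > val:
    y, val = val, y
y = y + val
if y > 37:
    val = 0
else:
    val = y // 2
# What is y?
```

Trace:
`y = 4` → y = 4
`val = 13` → val = 13
`if y > val: ...` → y > val is False → no variable changes
`y = y + val` → y = 17
`if y > 37: ...` → y > 37 is False, take else branch → val = 8
So y = 17

Answer: 17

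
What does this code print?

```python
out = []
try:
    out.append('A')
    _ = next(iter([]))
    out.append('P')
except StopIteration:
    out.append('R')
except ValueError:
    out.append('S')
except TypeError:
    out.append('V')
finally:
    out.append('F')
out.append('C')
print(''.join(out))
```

Execution trace: 'A' (try body) → 'R' (except StopIteration) → 'F' (finally) → 'C' (after the try/except). Output: ARFC

Answer: ARFC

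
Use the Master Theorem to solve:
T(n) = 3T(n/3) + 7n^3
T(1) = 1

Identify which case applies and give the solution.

a=3, b=3, f(n)=7n^3. log_3(3) = 1. Since c=3 > 1 and the regularity condition holds (3(n/3)^3 = (3/3^3)n^3 with 3/3^3 < 1), Case 3 applies: T(n) = Θ(f(n)) = O(n^3).

Answer: O(n^3) - Case 3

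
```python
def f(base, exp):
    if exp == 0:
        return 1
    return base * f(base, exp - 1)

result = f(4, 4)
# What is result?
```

f(4, 4) = 4 * 4 * 4 * 4 = 256

Answer: 256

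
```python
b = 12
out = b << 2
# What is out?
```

Trace:
`b = 12` → b = 12
`out = b << 2` → out = 48
So out = 48

Answer: 48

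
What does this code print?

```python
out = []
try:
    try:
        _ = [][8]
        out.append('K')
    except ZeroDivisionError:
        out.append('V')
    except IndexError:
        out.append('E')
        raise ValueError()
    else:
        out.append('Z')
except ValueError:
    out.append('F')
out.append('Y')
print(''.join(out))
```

Execution trace: 'E' (inner except IndexError) → 'F' (outer except ValueError) → 'Y' (after the try/except). Output: EFY

Answer: EFY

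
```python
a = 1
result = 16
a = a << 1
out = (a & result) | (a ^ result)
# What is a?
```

Trace:
`a = 1` → a = 1
`result = 16` → result = 16
`a = a << 1` → a = 2
`out = (a & result) | (a ^ result)` → out = 18
So a = 2

Answer: 2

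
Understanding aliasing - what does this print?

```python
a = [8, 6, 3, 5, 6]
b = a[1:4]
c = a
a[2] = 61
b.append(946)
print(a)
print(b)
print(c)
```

Key concept: slice vs alias.
Step by step:
`a = [8, 6, 3, 5, 6]` → a = [8, 6, 3, 5, 6]
`b = a[1:4]` → b = [6, 3, 5]
`c = a` → c = [8, 6, 3, 5, 6] (same object as a)
`a[2] = 61` → a = [8, 6, 61, 5, 6] (same object as c); c = [8, 6, 61, 5, 6] (same object as a)
`b.append(946)` → b = [6, 3, 5, 946]
`print(a)` → prints [8, 6, 61, 5, 6]
`print(b)` → prints [6, 3, 5, 946]
`print(c)` → prints [8, 6, 61, 5, 6]

Answer:
[8, 6, 61, 5, 6]
[6, 3, 5, 946]
[8, 6, 61, 5, 6]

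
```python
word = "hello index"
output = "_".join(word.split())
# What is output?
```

Trace:
`word = "hello index"` → word = 'hello index'
`output = "_".join(word.split())` → output = 'hello_index'
So output = 'hello_index'

Answer: 'hello_index'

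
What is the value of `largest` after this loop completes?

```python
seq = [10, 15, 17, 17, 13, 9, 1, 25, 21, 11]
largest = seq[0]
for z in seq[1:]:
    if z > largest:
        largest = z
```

Maximum of [10, 15, 17, 17, 13, 9, 1, 25, 21, 11]
`largest` takes the values: 10 → 15 → 17 → 25

Answer: 25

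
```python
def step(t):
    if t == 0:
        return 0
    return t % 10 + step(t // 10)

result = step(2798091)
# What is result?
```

Sum of digits of 2798091: 1 + 9 + 0 + 8 + 9 + 7 + 2 = 36

Answer: 36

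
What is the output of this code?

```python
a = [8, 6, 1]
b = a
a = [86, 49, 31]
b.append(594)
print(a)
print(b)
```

Key concept: rebinding vs mutation: a is rebound to a new list, b still points at the original.
Step by step:
`a = [8, 6, 1]` → a = [8, 6, 1]
`b = a` → b = [8, 6, 1] (same object as a)
`a = [86, 49, 31]` → a = [86, 49, 31]
`b.append(594)` → b = [8, 6, 1, 594]
`print(a)` → prints [86, 49, 31]
`print(b)` → prints [8, 6, 1, 594]

Answer:
[86, 49, 31]
[8, 6, 1, 594]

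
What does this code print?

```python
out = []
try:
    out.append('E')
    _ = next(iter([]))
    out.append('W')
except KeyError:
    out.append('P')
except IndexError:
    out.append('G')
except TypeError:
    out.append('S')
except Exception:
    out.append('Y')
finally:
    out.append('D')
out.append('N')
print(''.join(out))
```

Execution trace: 'E' (try body) → 'Y' (except Exception) → 'D' (finally) → 'N' (after the try/except). Output: EYDN

Answer: EYDN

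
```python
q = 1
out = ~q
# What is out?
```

Trace:
`q = 1` → q = 1
`out = ~q` → out = -2
So out = -2

Answer: -2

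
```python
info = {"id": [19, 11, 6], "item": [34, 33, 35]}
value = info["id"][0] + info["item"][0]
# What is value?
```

Trace:
`info = {"id": [19, 11, 6], "item": [34, 33, 35]}` → info = {'id': [19, 11, 6], 'item': [34, 33, 35]}
`value = info["id"][0] + info["item"][0]` → value = 53
So value = 53

Answer: 53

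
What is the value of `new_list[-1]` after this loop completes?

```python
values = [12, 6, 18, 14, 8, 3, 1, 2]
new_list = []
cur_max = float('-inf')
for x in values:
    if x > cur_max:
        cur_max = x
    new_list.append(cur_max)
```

Running max ends at 18
`new_list` takes the values: [] → [12] → [12, 12] → [12, 12, 18] → [12, 12, 18, 18] → [12, 12, 18, 18, 18] → [12, 12, 18, 18, 18, 18] → [12, 12, 18, 18, 18, 18, 18] → [12, 12, 18, 18, 18, 18, 18, 18]
So `new_list[-1]` = 18

Answer: 18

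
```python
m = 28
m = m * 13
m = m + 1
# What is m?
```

Trace:
`m = 28` → m = 28
`m = m * 13` → m = 364
`m = m + 1` → m = 365
So m = 365

Answer: 365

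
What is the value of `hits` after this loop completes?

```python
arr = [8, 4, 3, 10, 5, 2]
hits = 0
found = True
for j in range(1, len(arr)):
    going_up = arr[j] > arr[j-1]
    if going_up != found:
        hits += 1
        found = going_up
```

Count direction changes in [8, 4, 3, 10, 5, 2]
`hits` takes the values: 0 → 1 → 2 → 3

Answer: 3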